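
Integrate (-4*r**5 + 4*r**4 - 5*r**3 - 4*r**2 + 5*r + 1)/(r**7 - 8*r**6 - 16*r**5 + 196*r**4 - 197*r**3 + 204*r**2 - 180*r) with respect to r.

Factor the denominator: r*(r - 6)**2*(r - 1)*(r + 5)*(r**2 + 1).
Partial-fraction decomposition: 3*(31*r - 480)/(35594*(r**2 + 1)) + 5167/(31460*(r + 5)) - 1/(100*(r - 1)) - 22556059/(149084100*(r - 6)) - 27113/(12210*(r - 6)**2) - 1/(180*r).
Integrate each term; A/(r−a) gives A·log|r−a|; the (Br+D)/(r²+p²) term gives a log and an atan.

-log(r)/180 - 22556059*log(r - 6)/149084100 - log(r - 1)/100 + 5167*log(r + 5)/31460 + 93*log(r**2 + 1)/71188 - 720*atan(r)/17797 + 27113/(12210*r - 73260) + C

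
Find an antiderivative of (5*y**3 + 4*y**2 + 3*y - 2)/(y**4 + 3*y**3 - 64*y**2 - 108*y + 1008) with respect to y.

155*log(y - 6)/39 - 197*log(y - 4)/110 - 239*log(y + 6)/30 + 1542*log(y + 7)/143 + C

Factor the denominator: (y - 6)*(y - 4)*(y + 6)*(y + 7).
Partial-fraction decomposition: 1542/(143*(y + 7)) - 239/(30*(y + 6)) - 197/(110*(y - 4)) + 155/(39*(y - 6)).
Integrate each term: A/(y−a) contributes A·log|y−a|.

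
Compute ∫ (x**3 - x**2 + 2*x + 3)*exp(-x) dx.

Use integration by parts with u = x**3 - x**2 + 2*x + 3, dv = exp(-x) dx, so v = -exp(-x).
Apply parts 3 times (tabular method): alternate signs, differentiate u down to 0, integrate dv up.

(-x**3 - 2*x**2 - 6*x - 9)*exp(-x) + C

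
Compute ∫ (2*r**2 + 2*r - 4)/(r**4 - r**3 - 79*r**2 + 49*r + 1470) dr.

9*log(r - 7)/14 - 80*log(r - 6)/143 + 3*log(r + 5)/22 - 20*log(r + 7)/91 + C

Factor the denominator: (r - 7)*(r - 6)*(r + 5)*(r + 7).
Partial-fraction decomposition: -20/(91*(r + 7)) + 3/(22*(r + 5)) - 80/(143*(r - 6)) + 9/(14*(r - 7)).
Integrate each term: A/(r−a) contributes A·log|r−a|.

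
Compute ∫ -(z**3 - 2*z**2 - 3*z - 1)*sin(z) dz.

Use integration by parts with u = z**3 - 2*z**2 - 3*z - 1, dv = -sin(z) dz, so v = cos(z).
Apply parts 3 times (tabular method): alternate signs, differentiate u down to 0, integrate dv up.

z**3*cos(z) - 3*z**2*sin(z) - 2*z**2*cos(z) + 4*z*sin(z) - 9*z*cos(z) + 9*sin(z) + 3*cos(z) + C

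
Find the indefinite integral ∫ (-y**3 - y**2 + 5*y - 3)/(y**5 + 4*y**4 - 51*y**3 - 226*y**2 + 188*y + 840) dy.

-2*log(y - 7)/39 + log(y - 2)/224 - log(y + 2)/48 - 2*log(y + 5)/7 + 147*log(y + 6)/416 + C

Factor the denominator: (y - 7)*(y - 2)*(y + 2)*(y + 5)*(y + 6).
Partial-fraction decomposition: 147/(416*(y + 6)) - 2/(7*(y + 5)) - 1/(48*(y + 2)) + 1/(224*(y - 2)) - 2/(39*(y - 7)).
Integrate each term: A/(y−a) contributes A·log|y−a|.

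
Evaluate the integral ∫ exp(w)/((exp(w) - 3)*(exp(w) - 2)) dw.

log(exp(w) - 3) - log(exp(w) - 2) + C

Let u = e^w, du = e^w dw.
The integral becomes ∫ du/((u-2)(u-3)); decompose into partial fractions.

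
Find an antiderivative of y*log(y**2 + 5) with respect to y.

Let u = y**2 + 5, so du = (2*y) dy.
The integral becomes (1/2)·∫ log(u) du; integrate by parts with u′=log(u), dv′=du.

y**2*log(y**2 + 5)/2 - y**2/2 + 5*log(y**2 + 5)/2 + C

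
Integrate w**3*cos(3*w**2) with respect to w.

w**2*sin(3*w**2)/6 + cos(3*w**2)/18 + C

Let u = w², du = 2w dw; rewrite as (1/2)∫ u^1·cos(3u) du.
Now integrate by parts 1 time.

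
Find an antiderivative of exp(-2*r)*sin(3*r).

Let I denote the integral. Integrate by parts with u = sin(3*r), dv = exp(-2*r) dr, so v = -exp(-2*r)/2: I = -exp(-2*r)*sin(3*r)/2 + (3/2)·∫ exp(-2*r)*cos(3*r) dr.
Apply parts again with u = cos(3*r), dv = exp(-2*r) dr: ∫ exp(-2*r)*cos(3*r) dr = -exp(-2*r)*cos(3*r)/2 − (3/2)·I. Substituting back brings back I: I = -exp(-2*r)*sin(3*r)/2 - 3*exp(-2*r)*cos(3*r)/4 − (9/4)·I.
Solving for I: (1 + 9/4)·I equals the remaining terms, so I = (4/13)·(-exp(-2*r)*sin(3*r)/2 - 3*exp(-2*r)*cos(3*r)/4).

-2*exp(-2*r)*sin(3*r)/13 - 3*exp(-2*r)*cos(3*r)/13 + C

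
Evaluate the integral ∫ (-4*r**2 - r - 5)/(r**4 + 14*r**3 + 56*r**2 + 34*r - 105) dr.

-5*log(r - 1)/96 + 19*log(r + 3)/16 - 25*log(r + 5)/6 + 97*log(r + 7)/32 + C

Factor the denominator: (r - 1)*(r + 3)*(r + 5)*(r + 7).
Partial-fraction decomposition: 97/(32*(r + 7)) - 25/(6*(r + 5)) + 19/(16*(r + 3)) - 5/(96*(r - 1)).
Integrate each term: A/(r−a) contributes A·log|r−a|.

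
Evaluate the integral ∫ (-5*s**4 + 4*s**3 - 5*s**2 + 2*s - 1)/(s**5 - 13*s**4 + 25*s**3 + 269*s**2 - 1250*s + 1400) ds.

Factor the denominator: (s - 7)*(s - 5)*(s - 4)*(s - 2)*(s + 5).
Partial-fraction decomposition: -3761/(7560*(s + 5)) + 13/(42*(s - 2)) - 1097/(54*(s - 4)) + 2741/(60*(s - 5)) - 2173/(72*(s - 7)).
Integrate each term: A/(s−a) contributes A·log|s−a|.

-2173*log(s - 7)/72 + 2741*log(s - 5)/60 - 1097*log(s - 4)/54 + 13*log(s - 2)/42 - 3761*log(s + 5)/7560 + C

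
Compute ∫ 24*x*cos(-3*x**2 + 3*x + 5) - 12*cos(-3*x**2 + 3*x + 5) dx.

Let u = 3*x**2 - 3*x - 5, so du = (6*x - 3) dx.
Rewriting, the integral becomes 4·∫ cos(u) du = 4·sin(u).
Substituting back, u = 3*x**2 - 3*x - 5.

-4*sin(-3*x**2 + 3*x + 5) + C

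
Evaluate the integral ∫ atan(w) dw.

w*atan(w) - log(w**2 + 1)/2 + C

Use integration by parts with u = arctan(w), dv = dw.
Then du = 1/(w**2 + 1) dw.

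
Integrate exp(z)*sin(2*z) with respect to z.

Let I denote the integral. Integrate by parts with u = sin(2*z), dv = exp(z) dz, so v = exp(z): I = exp(z)*sin(2*z) − 2·∫ exp(z)*cos(2*z) dz.
Apply parts again with u = cos(2*z), dv = exp(z) dz: ∫ exp(z)*cos(2*z) dz = exp(z)*cos(2*z) + 2·I. Substituting back brings back I: I = exp(z)*sin(2*z) - 2*exp(z)*cos(2*z) − 4·I.
Solving for I: (1 + 4)·I equals the remaining terms, so I = (1/5)·(exp(z)*sin(2*z) - 2*exp(z)*cos(2*z)).

exp(z)*sin(2*z)/5 - 2*exp(z)*cos(2*z)/5 + C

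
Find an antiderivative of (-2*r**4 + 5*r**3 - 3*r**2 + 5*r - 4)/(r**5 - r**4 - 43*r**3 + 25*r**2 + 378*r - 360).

-797*log(r - 6)/825 + 43*log(r - 3)/336 + log(r - 1)/300 + 452*log(r + 4)/175 - 1979*log(r + 5)/528 + C

Factor the denominator: (r - 6)*(r - 3)*(r - 1)*(r + 4)*(r + 5).
Partial-fraction decomposition: -1979/(528*(r + 5)) + 452/(175*(r + 4)) + 1/(300*(r - 1)) + 43/(336*(r - 3)) - 797/(825*(r - 6)).
Integrate each term: A/(r−a) contributes A·log|r−a|.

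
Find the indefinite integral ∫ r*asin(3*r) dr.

Use integration by parts with u = arcsin(3*r), dv = r dr.
Then du = 3/sqrt(-9*r**2 + 1) dr.

r**2*asin(3*r)/2 + r*sqrt(-9*r**2 + 1)/12 - asin(3*r)/36 + C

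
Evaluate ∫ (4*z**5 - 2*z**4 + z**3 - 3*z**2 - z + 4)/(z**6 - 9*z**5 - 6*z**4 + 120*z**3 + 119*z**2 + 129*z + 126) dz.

62619*log(z - 7)/4000 - 28618*log(z - 6)/2331 - 5*log(z + 1)/224 + 1181*log(z + 3)/1800 - 211*log(z**2 + 1)/37000 + 473*atan(z)/18500 + C

Factor the denominator: (z - 7)*(z - 6)*(z + 1)*(z + 3)*(z**2 + 1).
Partial-fraction decomposition: -(211*z - 473)/(18500*(z**2 + 1)) + 1181/(1800*(z + 3)) - 5/(224*(z + 1)) - 28618/(2331*(z - 6)) + 62619/(4000*(z - 7)).
Integrate each term; A/(z−a) gives A·log|z−a|; the (Bz+D)/(z²+p²) term gives a log and an atan.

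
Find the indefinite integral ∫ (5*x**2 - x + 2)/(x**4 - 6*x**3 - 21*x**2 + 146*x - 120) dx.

8*log(x - 6)/5 - 13*log(x - 4)/9 + log(x - 1)/15 - 2*log(x + 5)/9 + C

Factor the denominator: (x - 6)*(x - 4)*(x - 1)*(x + 5).
Partial-fraction decomposition: -2/(9*(x + 5)) + 1/(15*(x - 1)) - 13/(9*(x - 4)) + 8/(5*(x - 6)).
Integrate each term: A/(x−a) contributes A·log|x−a|.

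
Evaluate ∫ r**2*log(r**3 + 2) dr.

Let u = r**3 + 2, so du = (3*r**2) dr.
The integral becomes (1/3)·∫ log(u) du; integrate by parts with u′=log(u), dv′=du.

r**3*log(r**3 + 2)/3 - r**3/3 + 2*log(r**3 + 2)/3 + C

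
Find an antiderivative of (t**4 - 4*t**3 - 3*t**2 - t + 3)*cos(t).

Use integration by parts with u = t**4 - 4*t**3 - 3*t**2 - t + 3, dv = cos(t) dt, so v = sin(t).
Apply parts 4 times (tabular method): alternate signs, differentiate u down to 0, integrate dv up.

t**4*sin(t) - 4*t**3*sin(t) + 4*t**3*cos(t) - 15*t**2*sin(t) - 12*t**2*cos(t) + 23*t*sin(t) - 30*t*cos(t) + 33*sin(t) + 23*cos(t) + C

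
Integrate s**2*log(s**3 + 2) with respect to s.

Let u = s**3 + 2, so du = (3*s**2) ds.
The integral becomes (1/3)·∫ log(u) du; integrate by parts with u′=log(u), dv′=du.

s**3*log(s**3 + 2)/3 - s**3/3 + 2*log(s**3 + 2)/3 + C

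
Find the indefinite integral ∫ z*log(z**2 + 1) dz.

z**2*log(z**2 + 1)/2 - z**2/2 + log(z**2 + 1)/2 + C

Let u = z**2 + 1, so du = (2*z) dz.
The integral becomes (1/2)·∫ log(u) du; integrate by parts with u′=log(u), dv′=du.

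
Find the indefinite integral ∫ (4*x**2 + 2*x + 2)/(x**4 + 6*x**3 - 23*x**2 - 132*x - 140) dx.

Factor the denominator: (x - 5)*(x + 2)**2*(x + 7).
Partial-fraction decomposition: -46/(75*(x + 7)) + 74/(175*(x + 2)) - 2/(5*(x + 2)**2) + 4/(21*(x - 5)).
Integrate each term; A/(x−a) gives A·log|x−a|; A/(x−a)² gives −A/(x−a).

4*log(x - 5)/21 + 74*log(x + 2)/175 - 46*log(x + 7)/75 + 2/(5*x + 10) + C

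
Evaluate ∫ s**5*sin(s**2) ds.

Let u = s², du = 2s ds; rewrite as (1/2)∫ u^2·sin(1u) du.
Now integrate by parts 2 times.

-s**4*cos(s**2)/2 + s**2*sin(s**2) + cos(s**2) + C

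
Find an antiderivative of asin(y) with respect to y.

Use integration by parts with u = arcsin(y), dv = dy.
Then du = 1/sqrt(-y**2 + 1) dy.

y*asin(y) + sqrt(-y**2 + 1) + C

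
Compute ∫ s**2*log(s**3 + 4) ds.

s**3*log(s**3 + 4)/3 - s**3/3 + 4*log(s**3 + 4)/3 + C

Let u = s**3 + 4, so du = (3*s**2) ds.
The integral becomes (1/3)·∫ log(u) du; integrate by parts with u′=log(u), dv′=du.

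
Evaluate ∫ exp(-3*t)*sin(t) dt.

Let I denote the integral. Integrate by parts with u = sin(t), dv = exp(-3*t) dt, so v = -exp(-3*t)/3: I = -exp(-3*t)*sin(t)/3 + (1/3)·∫ exp(-3*t)*cos(t) dt.
Apply parts again with u = cos(t), dv = exp(-3*t) dt: ∫ exp(-3*t)*cos(t) dt = -exp(-3*t)*cos(t)/3 − (1/3)·I. Substituting back brings back I: I = -exp(-3*t)*sin(t)/3 - exp(-3*t)*cos(t)/9 − (1/9)·I.
Solving for I: (1 + 1/9)·I equals the remaining terms, so I = (9/10)·(-exp(-3*t)*sin(t)/3 - exp(-3*t)*cos(t)/9).

-3*exp(-3*t)*sin(t)/10 - exp(-3*t)*cos(t)/10 + C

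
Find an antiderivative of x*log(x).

x**2*log(x)/2 - x**2/4 + C

Use integration by parts with u = log(x), dv = x dx.
Then du = 1/x dx and v = x**2/2.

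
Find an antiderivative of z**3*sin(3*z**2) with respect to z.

Let u = z², du = 2z dz; rewrite as (1/2)∫ u^1·sin(3u) du.
Now integrate by parts 1 time.

-z**2*cos(3*z**2)/6 + sin(3*z**2)/18 + C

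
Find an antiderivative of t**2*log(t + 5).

Use integration by parts with u = log(t + 5), dv = t**2 dt.
Then du = 1/(t + 5) dt and v = t**3/3.

t**3*log(t + 5)/3 - t**3/9 + 5*t**2/6 - 25*t/3 + 125*log(t + 5)/3 + C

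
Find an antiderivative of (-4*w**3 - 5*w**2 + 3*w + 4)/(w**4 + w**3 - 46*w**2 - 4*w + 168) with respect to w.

-511*log(w - 6)/208 + 7*log(w - 2)/24 + log(w + 2)/16 - 74*log(w + 7)/39 + C

Factor the denominator: (w - 6)*(w - 2)*(w + 2)*(w + 7).
Partial-fraction decomposition: -74/(39*(w + 7)) + 1/(16*(w + 2)) + 7/(24*(w - 2)) - 511/(208*(w - 6)).
Integrate each term: A/(w−a) contributes A·log|w−a|.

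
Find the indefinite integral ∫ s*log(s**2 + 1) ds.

s**2*log(s**2 + 1)/2 - s**2/2 + log(s**2 + 1)/2 + C

Let u = s**2 + 1, so du = (2*s) ds.
The integral becomes (1/2)·∫ log(u) du; integrate by parts with u′=log(u), dv′=du.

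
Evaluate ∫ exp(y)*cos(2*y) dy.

2*exp(y)*sin(2*y)/5 + exp(y)*cos(2*y)/5 + C

Let I denote the integral. Integrate by parts with u = cos(2*y), dv = exp(y) dy, so v = exp(y): I = exp(y)*cos(2*y) + 2·∫ exp(y)*sin(2*y) dy.
Apply parts again with u = sin(2*y), dv = exp(y) dy: ∫ exp(y)*sin(2*y) dy = exp(y)*sin(2*y) − 2·I. Substituting back brings back I: I = 2*exp(y)*sin(2*y) + exp(y)*cos(2*y) − 4·I.
Solving for I: (1 + 4)·I equals the remaining terms, so I = (1/5)·(2*exp(y)*sin(2*y) + exp(y)*cos(2*y)).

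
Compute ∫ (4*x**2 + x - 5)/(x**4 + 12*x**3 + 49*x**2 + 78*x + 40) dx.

-log(x + 1)/6 - 3*log(x + 2)/2 + 55*log(x + 4)/6 - 15*log(x + 5)/2 + C

Factor the denominator: (x + 1)*(x + 2)*(x + 4)*(x + 5).
Partial-fraction decomposition: -15/(2*(x + 5)) + 55/(6*(x + 4)) - 3/(2*(x + 2)) - 1/(6*(x + 1)).
Integrate each term: A/(x−a) contributes A·log|x−a|.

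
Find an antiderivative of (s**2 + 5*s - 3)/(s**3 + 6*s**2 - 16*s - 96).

Factor the denominator: (s - 4)*(s + 4)*(s + 6).
Partial-fraction decomposition: 3/(20*(s + 6)) + 7/(16*(s + 4)) + 33/(80*(s - 4)).
Integrate each term: A/(s−a) contributes A·log|s−a|.

33*log(s - 4)/80 + 7*log(s + 4)/16 + 3*log(s + 6)/20 + C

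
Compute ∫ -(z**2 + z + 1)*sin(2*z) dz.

z**2*cos(2*z)/2 - z*sin(2*z)/2 + z*cos(2*z)/2 - sin(2*z)/4 + cos(2*z)/4 + C

Use integration by parts with u = z**2 + z + 1, dv = -sin(2*z) dz, so v = cos(2*z)/2.
Apply parts 2 times (tabular method): alternate signs, differentiate u down to 0, integrate dv up.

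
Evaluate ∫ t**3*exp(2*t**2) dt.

(2*t**2 - 1)*exp(2*t**2)/8 + C

Let u = t², du = 2t dt; rewrite as (1/2)∫ u^1·exp(2u) du.
Now integrate by parts 1 time.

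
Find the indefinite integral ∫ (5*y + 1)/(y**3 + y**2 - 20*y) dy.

-log(y)/20 + 7*log(y - 4)/12 - 8*log(y + 5)/15 + C

Factor the denominator: y*(y - 4)*(y + 5).
Partial-fraction decomposition: -8/(15*(y + 5)) + 7/(12*(y - 4)) - 1/(20*y).
Integrate each term: A/(y−a) contributes A·log|y−a|.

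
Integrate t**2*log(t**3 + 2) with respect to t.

Let u = t**3 + 2, so du = (3*t**2) dt.
The integral becomes (1/3)·∫ log(u) du; integrate by parts with u′=log(u), dv′=du.

t**3*log(t**3 + 2)/3 - t**3/3 + 2*log(t**3 + 2)/3 + C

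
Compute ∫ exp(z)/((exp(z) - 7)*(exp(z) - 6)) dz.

log(exp(z) - 7) - log(exp(z) - 6) + C

Let u = e^z, du = e^z dz.
The integral becomes ∫ du/((u-6)(u-7)); decompose into partial fractions.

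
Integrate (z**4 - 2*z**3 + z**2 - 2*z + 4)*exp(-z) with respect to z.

Use integration by parts with u = z**4 - 2*z**3 + z**2 - 2*z + 4, dv = exp(-z) dz, so v = -exp(-z).
Apply parts 4 times (tabular method): alternate signs, differentiate u down to 0, integrate dv up.

(-z**4 - 2*z**3 - 7*z**2 - 12*z - 16)*exp(-z) + C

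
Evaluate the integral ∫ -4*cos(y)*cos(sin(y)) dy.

Let u = sin(y), so du = (cos(y)) dy.
Rewriting, the integral becomes -4·∫ cos(u) du = -4·sin(u).
Substituting back, u = sin(y).

-4*sin(sin(y)) + C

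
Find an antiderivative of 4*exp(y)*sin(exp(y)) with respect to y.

Let u = exp(y), so du = (exp(y)) dy.
Rewriting, the integral becomes 4·∫ sin(u) du = 4·-cos(u).
Substituting back, u = exp(y).

-4*cos(exp(y)) + C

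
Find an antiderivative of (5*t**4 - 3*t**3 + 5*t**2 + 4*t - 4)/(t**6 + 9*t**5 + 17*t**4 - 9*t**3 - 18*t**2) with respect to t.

Factor the denominator: t**2*(t - 1)*(t + 1)*(t + 3)*(t + 6).
Partial-fraction decomposition: -52/(27*(t + 6)) + 515/(216*(t + 3)) - 1/(4*(t + 1)) + 1/(8*(t - 1)) - 1/(3*t) + 2/(9*t**2).
Integrate each term; A/(t−a) gives A·log|t−a|; A/(t−a)² gives −A/(t−a).

-log(t)/3 + log(t - 1)/8 - log(t + 1)/4 + 515*log(t + 3)/216 - 52*log(t + 6)/27 - 2/(9*t) + C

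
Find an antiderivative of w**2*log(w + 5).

Use integration by parts with u = log(w + 5), dv = w**2 dw.
Then du = 1/(w + 5) dw and v = w**3/3.

w**3*log(w + 5)/3 - w**3/9 + 5*w**2/6 - 25*w/3 + 125*log(w + 5)/3 + C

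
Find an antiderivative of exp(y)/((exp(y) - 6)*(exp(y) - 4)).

log(exp(y) - 6)/2 - log(exp(y) - 4)/2 + C

Let u = e^y, du = e^y dy.
The integral becomes ∫ du/((u-6)(u-4)); decompose into partial fractions.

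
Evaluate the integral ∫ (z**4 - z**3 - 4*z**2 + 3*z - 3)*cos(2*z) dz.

Use integration by parts with u = z**4 - z**3 - 4*z**2 + 3*z - 3, dv = cos(2*z) dz, so v = sin(2*z)/2.
Apply parts 4 times (tabular method): alternate signs, differentiate u down to 0, integrate dv up.

z**4*sin(2*z)/2 - z**3*sin(2*z)/2 + z**3*cos(2*z) - 7*z**2*sin(2*z)/2 - 3*z**2*cos(2*z)/4 + 9*z*sin(2*z)/4 - 7*z*cos(2*z)/2 + sin(2*z)/4 + 9*cos(2*z)/8 + C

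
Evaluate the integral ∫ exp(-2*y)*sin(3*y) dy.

Let I denote the integral. Integrate by parts with u = sin(3*y), dv = exp(-2*y) dy, so v = -exp(-2*y)/2: I = -exp(-2*y)*sin(3*y)/2 + (3/2)·∫ exp(-2*y)*cos(3*y) dy.
Apply parts again with u = cos(3*y), dv = exp(-2*y) dy: ∫ exp(-2*y)*cos(3*y) dy = -exp(-2*y)*cos(3*y)/2 − (3/2)·I. Substituting back brings back I: I = -exp(-2*y)*sin(3*y)/2 - 3*exp(-2*y)*cos(3*y)/4 − (9/4)·I.
Solving for I: (1 + 9/4)·I equals the remaining terms, so I = (4/13)·(-exp(-2*y)*sin(3*y)/2 - 3*exp(-2*y)*cos(3*y)/4).

-2*exp(-2*y)*sin(3*y)/13 - 3*exp(-2*y)*cos(3*y)/13 + C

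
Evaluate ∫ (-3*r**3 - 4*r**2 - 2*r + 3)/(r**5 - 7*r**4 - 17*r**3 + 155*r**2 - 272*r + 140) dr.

-103*log(r - 7)/150 + 537*log(r - 2)/1225 + log(r - 1)/6 + 4*log(r + 5)/49 - 41/(35*r - 70) + C

Factor the denominator: (r - 7)*(r - 2)**2*(r - 1)*(r + 5).
Partial-fraction decomposition: 4/(49*(r + 5)) + 1/(6*(r - 1)) + 537/(1225*(r - 2)) + 41/(35*(r - 2)**2) - 103/(150*(r - 7)).
Integrate each term; A/(r−a) gives A·log|r−a|; A/(r−a)² gives −A/(r−a).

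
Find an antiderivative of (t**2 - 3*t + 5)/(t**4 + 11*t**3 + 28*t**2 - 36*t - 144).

log(t - 2)/80 - 23*log(t + 3)/15 + 11*log(t + 4)/4 - 59*log(t + 6)/48 + C

Factor the denominator: (t - 2)*(t + 3)*(t + 4)*(t + 6).
Partial-fraction decomposition: -59/(48*(t + 6)) + 11/(4*(t + 4)) - 23/(15*(t + 3)) + 1/(80*(t - 2)).
Integrate each term: A/(t−a) contributes A·log|t−a|.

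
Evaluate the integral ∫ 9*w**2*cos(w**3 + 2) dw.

Let u = w**3 + 2, so du = (3*w**2) dw.
Rewriting, the integral becomes 3·∫ cos(u) du = 3·sin(u).
Substituting back, u = w**3 + 2.

3*sin(w**3 + 2) + C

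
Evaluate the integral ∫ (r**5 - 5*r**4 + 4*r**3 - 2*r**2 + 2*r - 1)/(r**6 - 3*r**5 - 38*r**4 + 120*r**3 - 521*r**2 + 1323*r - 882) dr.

Factor the denominator: (r - 7)*(r - 2)*(r - 1)*(r + 7)*(r**2 + 9).
Partial-fraction decomposition: (1493*r - 1447)/(7540*(r**2 + 9)) + 10099/(19488*(r + 7)) - 1/(480*(r - 1)) + 7/(195*(r - 2)) + 6089/(24360*(r - 7)).
Integrate each term; A/(r−a) gives A·log|r−a|; the (Br+D)/(r²+p²) term gives a log and an atan.

6089*log(r - 7)/24360 + 7*log(r - 2)/195 - log(r - 1)/480 + 10099*log(r + 7)/19488 + 1493*log(r**2 + 9)/15080 - 1447*atan(r/3)/22620 + C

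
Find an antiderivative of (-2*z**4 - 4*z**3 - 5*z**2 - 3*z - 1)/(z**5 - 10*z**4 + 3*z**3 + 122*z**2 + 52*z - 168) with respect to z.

Factor the denominator: (z - 7)*(z - 6)*(z - 1)*(z + 2)**2.
Partial-fraction decomposition: -587/(5184*(z + 2)) + 5/(72*(z + 2)**2) - 1/(18*(z - 1)) + 731/(64*(z - 6)) - 2147/(162*(z - 7)).
Integrate each term; A/(z−a) gives A·log|z−a|; A/(z−a)² gives −A/(z−a).

-2147*log(z - 7)/162 + 731*log(z - 6)/64 - log(z - 1)/18 - 587*log(z + 2)/5184 - 5/(72*z + 144) + C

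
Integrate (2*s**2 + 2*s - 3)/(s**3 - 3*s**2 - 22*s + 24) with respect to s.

81*log(s - 6)/50 - log(s - 1)/25 + 21*log(s + 4)/50 + C

Factor the denominator: (s - 6)*(s - 1)*(s + 4).
Partial-fraction decomposition: 21/(50*(s + 4)) - 1/(25*(s - 1)) + 81/(50*(s - 6)).
Integrate each term: A/(s−a) contributes A·log|s−a|.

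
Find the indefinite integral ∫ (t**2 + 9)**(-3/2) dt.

Substitute t = 3·tan(θ), so dt = 3·sec(θ)^2 dθ and the radical becomes sqrt(t**2 + 9) = 3·sec(θ) by the Pythagorean identity.
Integrate the resulting trig expression in θ, then back-substitute tan(θ) = t/3, sec(θ) = sqrt(t**2 + 9)/3 (absorbing any constant into C).

t/(9*sqrt(t**2 + 9)) + C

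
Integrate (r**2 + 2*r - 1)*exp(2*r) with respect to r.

Use integration by parts with u = r**2 + 2*r - 1, dv = exp(2*r) dr, so v = exp(2*r)/2.
Apply parts 2 times (tabular method): alternate signs, differentiate u down to 0, integrate dv up.

(2*r**2 + 2*r - 3)*exp(2*r)/4 + C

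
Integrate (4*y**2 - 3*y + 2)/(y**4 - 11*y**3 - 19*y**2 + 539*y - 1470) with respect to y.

Factor the denominator: (y - 7)*(y - 6)*(y - 5)*(y + 7).
Partial-fraction decomposition: -73/(728*(y + 7)) + 29/(8*(y - 5)) - 128/(13*(y - 6)) + 177/(28*(y - 7)).
Integrate each term: A/(y−a) contributes A·log|y−a|.

177*log(y - 7)/28 - 128*log(y - 6)/13 + 29*log(y - 5)/8 - 73*log(y + 7)/728 + C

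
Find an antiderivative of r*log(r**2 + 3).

Let u = r**2 + 3, so du = (2*r) dr.
The integral becomes (1/2)·∫ log(u) du; integrate by parts with u′=log(u), dv′=du.

r**2*log(r**2 + 3)/2 - r**2/2 + 3*log(r**2 + 3)/2 + C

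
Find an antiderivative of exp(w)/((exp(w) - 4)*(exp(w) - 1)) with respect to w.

Let u = e^w, du = e^w dw.
The integral becomes ∫ du/((u-4)(u-1)); decompose into partial fractions.

log(exp(w) - 4)/3 - log(exp(w) - 1)/3 + C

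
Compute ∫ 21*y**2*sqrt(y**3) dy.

Let u = y**3, so du = (3*y**2) dy.
Rewriting, the integral becomes 7·∫ √u du = 7·(2/3)u^(3/2).
Substituting back, u = y**3.

14*(y**3)**(3/2)/3 + C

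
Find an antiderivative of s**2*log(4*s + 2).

Use integration by parts with u = log(4*s + 2), dv = s**2 ds.
Then du = 4/(4*s + 2) ds and v = s**3/3.

s**3*log(4*s + 2)/3 - s**3/9 + s**2/12 - s/12 + log(2*s + 1)/24 + C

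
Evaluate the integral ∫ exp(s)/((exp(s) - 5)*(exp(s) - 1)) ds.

Let u = e^s, du = e^s ds.
The integral becomes ∫ du/((u-5)(u-1)); decompose into partial fractions.

log(exp(s) - 5)/4 - log(exp(s) - 1)/4 + C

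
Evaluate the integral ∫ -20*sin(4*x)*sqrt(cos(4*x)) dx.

Let u = cos(4*x), so du = (-4*sin(4*x)) dx.
Rewriting, the integral becomes 5·∫ √u du = 5·(2/3)u^(3/2).
Substituting back, u = cos(4*x).

10*cos(4*x)**(3/2)/3 + C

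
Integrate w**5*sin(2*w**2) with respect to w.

Let u = w², du = 2w dw; rewrite as (1/2)∫ u^2·sin(2u) du.
Now integrate by parts 2 times.

-w**4*cos(2*w**2)/4 + w**2*sin(2*w**2)/4 + cos(2*w**2)/8 + C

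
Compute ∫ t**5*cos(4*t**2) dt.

t**4*sin(4*t**2)/8 + t**2*cos(4*t**2)/16 - sin(4*t**2)/64 + C

Let u = t², du = 2t dt; rewrite as (1/2)∫ u^2·cos(4u) du.
Now integrate by parts 2 times.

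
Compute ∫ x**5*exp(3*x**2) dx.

Let u = x², du = 2x dx; rewrite as (1/2)∫ u^2·exp(3u) du.
Now integrate by parts 2 times.

(9*x**4 - 6*x**2 + 2)*exp(3*x**2)/54 + C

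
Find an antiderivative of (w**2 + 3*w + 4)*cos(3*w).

w**2*sin(3*w)/3 + w*sin(3*w) + 2*w*cos(3*w)/9 + 34*sin(3*w)/27 + cos(3*w)/3 + C

Use integration by parts with u = w**2 + 3*w + 4, dv = cos(3*w) dw, so v = sin(3*w)/3.
Apply parts 2 times (tabular method): alternate signs, differentiate u down to 0, integrate dv up.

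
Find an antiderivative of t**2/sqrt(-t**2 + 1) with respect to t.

Substitute t = sin(θ), so dt = cos(θ) dθ and the radical becomes sqrt(-t**2 + 1) = cos(θ) by the Pythagorean identity.
Integrate the resulting trig expression in θ, then back-substitute θ = asin(t), sin(θ) = t, cos(θ) = sqrt(-t**2 + 1) (absorbing any constant into C).

-t*sqrt(-t**2 + 1)/2 + asin(t)/2 + C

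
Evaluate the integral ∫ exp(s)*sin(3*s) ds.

Let I denote the integral. Integrate by parts with u = sin(3*s), dv = exp(s) ds, so v = exp(s): I = exp(s)*sin(3*s) − 3·∫ exp(s)*cos(3*s) ds.
Apply parts again with u = cos(3*s), dv = exp(s) ds: ∫ exp(s)*cos(3*s) ds = exp(s)*cos(3*s) + 3·I. Substituting back brings back I: I = exp(s)*sin(3*s) - 3*exp(s)*cos(3*s) − 9·I.
Solving for I: (1 + 9)·I equals the remaining terms, so I = (1/10)·(exp(s)*sin(3*s) - 3*exp(s)*cos(3*s)).

exp(s)*sin(3*s)/10 - 3*exp(s)*cos(3*s)/10 + C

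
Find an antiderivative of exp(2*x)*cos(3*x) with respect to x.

3*exp(2*x)*sin(3*x)/13 + 2*exp(2*x)*cos(3*x)/13 + C

Let I denote the integral. Integrate by parts with u = cos(3*x), dv = exp(2*x) dx, so v = exp(2*x)/2: I = exp(2*x)*cos(3*x)/2 + (3/2)·∫ exp(2*x)*sin(3*x) dx.
Apply parts again with u = sin(3*x), dv = exp(2*x) dx: ∫ exp(2*x)*sin(3*x) dx = exp(2*x)*sin(3*x)/2 − (3/2)·I. Substituting back brings back I: I = 3*exp(2*x)*sin(3*x)/4 + exp(2*x)*cos(3*x)/2 − (9/4)·I.
Solving for I: (1 + 9/4)·I equals the remaining terms, so I = (4/13)·(3*exp(2*x)*sin(3*x)/4 + exp(2*x)*cos(3*x)/2).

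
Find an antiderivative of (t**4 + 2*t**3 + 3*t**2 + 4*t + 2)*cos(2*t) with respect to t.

t**4*sin(2*t)/2 + t**3*sin(2*t) + t**3*cos(2*t) + 3*t**2*cos(2*t)/2 + t*sin(2*t)/2 + sin(2*t) + cos(2*t)/4 + C

Use integration by parts with u = t**4 + 2*t**3 + 3*t**2 + 4*t + 2, dv = cos(2*t) dt, so v = sin(2*t)/2.
Apply parts 4 times (tabular method): alternate signs, differentiate u down to 0, integrate dv up.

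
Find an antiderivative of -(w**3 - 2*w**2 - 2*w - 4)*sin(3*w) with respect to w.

Use integration by parts with u = w**3 - 2*w**2 - 2*w - 4, dv = -sin(3*w) dw, so v = cos(3*w)/3.
Apply parts 3 times (tabular method): alternate signs, differentiate u down to 0, integrate dv up.

w**3*cos(3*w)/3 - w**2*sin(3*w)/3 - 2*w**2*cos(3*w)/3 + 4*w*sin(3*w)/9 - 8*w*cos(3*w)/9 + 8*sin(3*w)/27 - 32*cos(3*w)/27 + C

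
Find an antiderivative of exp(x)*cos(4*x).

4*exp(x)*sin(4*x)/17 + exp(x)*cos(4*x)/17 + C

Let I denote the integral. Integrate by parts with u = cos(4*x), dv = exp(x) dx, so v = exp(x): I = exp(x)*cos(4*x) + 4·∫ exp(x)*sin(4*x) dx.
Apply parts again with u = sin(4*x), dv = exp(x) dx: ∫ exp(x)*sin(4*x) dx = exp(x)*sin(4*x) − 4·I. Substituting back brings back I: I = 4*exp(x)*sin(4*x) + exp(x)*cos(4*x) − 16·I.
Solving for I: (1 + 16)·I equals the remaining terms, so I = (1/17)·(4*exp(x)*sin(4*x) + exp(x)*cos(4*x)).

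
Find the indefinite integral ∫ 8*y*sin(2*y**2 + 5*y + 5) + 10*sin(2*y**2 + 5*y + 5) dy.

Let u = 2*y**2 + 5*y + 5, so du = (4*y + 5) dy.
Rewriting, the integral becomes 2·∫ sin(u) du = 2·-cos(u).
Substituting back, u = 2*y**2 + 5*y + 5.

-2*cos(2*y**2 + 5*y + 5) + C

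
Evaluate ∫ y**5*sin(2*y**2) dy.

-y**4*cos(2*y**2)/4 + y**2*sin(2*y**2)/4 + cos(2*y**2)/8 + C

Let u = y², du = 2y dy; rewrite as (1/2)∫ u^2·sin(2u) du.
Now integrate by parts 2 times.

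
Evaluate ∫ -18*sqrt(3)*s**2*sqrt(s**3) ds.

Let u = 3*s**3, so du = (9*s**2) ds.
Rewriting, the integral becomes -2·∫ √u du = -2·(2/3)u^(3/2).
Substituting back, u = 3*s**3.

-4*sqrt(3)*(s**3)**(3/2) + C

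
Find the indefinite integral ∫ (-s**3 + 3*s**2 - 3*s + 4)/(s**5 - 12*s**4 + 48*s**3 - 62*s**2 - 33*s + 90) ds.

Factor the denominator: (s - 5)*(s - 3)**2*(s - 2)*(s + 1).
Partial-fraction decomposition: 11/(288*(s + 1)) - 2/(9*(s - 2)) + 33/(32*(s - 3)) + 5/(8*(s - 3)**2) - 61/(72*(s - 5)).
Integrate each term; A/(s−a) gives A·log|s−a|; A/(s−a)² gives −A/(s−a).

-61*log(s - 5)/72 + 33*log(s - 3)/32 - 2*log(s - 2)/9 + 11*log(s + 1)/288 - 5/(8*s - 24) + C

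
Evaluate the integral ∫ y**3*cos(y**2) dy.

Let u = y², du = 2y dy; rewrite as (1/2)∫ u^1·cos(1u) du.
Now integrate by parts 1 time.

y**2*sin(y**2)/2 + cos(y**2)/2 + C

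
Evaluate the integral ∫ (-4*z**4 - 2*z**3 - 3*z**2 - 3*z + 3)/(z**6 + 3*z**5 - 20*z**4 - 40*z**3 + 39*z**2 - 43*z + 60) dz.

Factor the denominator: (z - 4)*(z - 1)*(z + 3)*(z + 5)*(z**2 + 1).
Partial-fraction decomposition: (z + 21)/(884*(z**2 + 1)) + 769/(936*(z + 5)) - 57/(112*(z + 3)) + 1/(16*(z - 1)) - 403/(1071*(z - 4)).
Integrate each term; A/(z−a) gives A·log|z−a|; the (Bz+D)/(z²+p²) term gives a log and an atan.

-403*log(z - 4)/1071 + log(z - 1)/16 - 57*log(z + 3)/112 + 769*log(z + 5)/936 + log(z**2 + 1)/1768 + 21*atan(z)/884 + C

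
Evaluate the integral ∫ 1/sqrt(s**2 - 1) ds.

log(s + sqrt(s**2 - 1)) + C

Substitute s = sec(θ), so ds = sec(θ)*tan(θ) dθ and the radical becomes sqrt(s**2 - 1) = tan(θ) by the Pythagorean identity.
Integrate the resulting trig expression in θ, then back-substitute sec(θ) = s, tan(θ) = sqrt(s**2 - 1) (absorbing any constant into C).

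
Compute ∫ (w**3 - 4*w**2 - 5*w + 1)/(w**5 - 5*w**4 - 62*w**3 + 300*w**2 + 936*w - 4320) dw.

Factor the denominator: (w - 6)**2*(w - 4)*(w + 5)*(w + 6).
Partial-fraction decomposition: -329/(1440*(w + 6)) + 199/(1089*(w + 5)) - 19/(360*(w - 4)) + 3433/(34848*(w - 6)) + 43/(264*(w - 6)**2).
Integrate each term; A/(w−a) gives A·log|w−a|; A/(w−a)² gives −A/(w−a).

3433*log(w - 6)/34848 - 19*log(w - 4)/360 + 199*log(w + 5)/1089 - 329*log(w + 6)/1440 - 43/(264*w - 1584) + C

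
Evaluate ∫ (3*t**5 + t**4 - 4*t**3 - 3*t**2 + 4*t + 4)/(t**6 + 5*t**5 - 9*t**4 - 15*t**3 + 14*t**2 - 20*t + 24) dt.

log(t - 2)/2 - 5*log(t - 1)/42 - 4*log(t + 2)/15 + 1331*log(t + 6)/518 + 117*log(t**2 + 1)/740 + atan(t)/370 + C

Factor the denominator: (t - 2)*(t - 1)*(t + 2)*(t + 6)*(t**2 + 1).
Partial-fraction decomposition: (117*t + 1)/(370*(t**2 + 1)) + 1331/(518*(t + 6)) - 4/(15*(t + 2)) - 5/(42*(t - 1)) + 1/(2*(t - 2)).
Integrate each term; A/(t−a) gives A·log|t−a|; the (Bt+D)/(t²+p²) term gives a log and an atan.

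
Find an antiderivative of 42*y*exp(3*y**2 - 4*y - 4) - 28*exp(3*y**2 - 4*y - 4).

Let u = 3*y**2 - 4*y - 4, so du = (6*y - 4) dy.
Rewriting, the integral becomes 7·∫ e^u du = 7·e^u.
Substituting back, u = 3*y**2 - 4*y - 4.

7*exp(3*y**2 - 4*y - 4) + C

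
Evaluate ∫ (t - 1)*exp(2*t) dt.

Use integration by parts with u = t - 1, dv = exp(2*t) dt, so v = exp(2*t)/2.
Apply parts 1 times (tabular method): alternate signs, differentiate u down to 0, integrate dv up.

(2*t - 3)*exp(2*t)/4 + C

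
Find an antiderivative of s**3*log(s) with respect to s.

Use integration by parts with u = log(s), dv = s**3 ds.
Then du = 1/s ds and v = s**4/4.

s**4*log(s)/4 - s**4/16 + C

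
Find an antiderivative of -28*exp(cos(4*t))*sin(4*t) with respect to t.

7*exp(cos(4*t)) + C

Let u = cos(4*t), so du = (-4*sin(4*t)) dt.
Rewriting, the integral becomes 7·∫ e^u du = 7·e^u.
Substituting back, u = cos(4*t).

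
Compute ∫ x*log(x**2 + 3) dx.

Let u = x**2 + 3, so du = (2*x) dx.
The integral becomes (1/2)·∫ log(u) du; integrate by parts with u′=log(u), dv′=du.

x**2*log(x**2 + 3)/2 - x**2/2 + 3*log(x**2 + 3)/2 + C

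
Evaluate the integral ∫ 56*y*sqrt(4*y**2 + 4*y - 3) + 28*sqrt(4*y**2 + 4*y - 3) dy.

14*(4*y**2 + 4*y - 3)**(3/2)/3 + C

Let u = 4*y**2 + 4*y - 3, so du = (8*y + 4) dy.
Rewriting, the integral becomes 7·∫ √u du = 7·(2/3)u^(3/2).
Substituting back, u = 4*y**2 + 4*y - 3.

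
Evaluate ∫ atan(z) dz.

z*atan(z) - log(z**2 + 1)/2 + C

Use integration by parts with u = arctan(z), dv = dz.
Then du = 1/(z**2 + 1) dz.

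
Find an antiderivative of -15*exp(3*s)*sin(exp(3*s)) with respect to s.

Let u = exp(3*s), so du = (3*exp(3*s)) ds.
Rewriting, the integral becomes -5·∫ sin(u) du = -5·-cos(u).
Substituting back, u = exp(3*s).

5*cos(exp(3*s)) + C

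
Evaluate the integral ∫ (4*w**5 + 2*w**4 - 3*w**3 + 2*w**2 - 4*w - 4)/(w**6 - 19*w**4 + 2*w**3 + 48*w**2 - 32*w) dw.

Factor the denominator: w*(w - 4)*(w - 1)**2*(w + 2)*(w + 4).
Partial-fraction decomposition: 837/(400*(w + 4)) - 5/(18*(w + 2)) - 113/(225*(w - 1)) + 1/(15*(w - 1)**2) + 41/(16*(w - 4)) + 1/(8*w).
Integrate each term; A/(w−a) gives A·log|w−a|; A/(w−a)² gives −A/(w−a).

log(w)/8 + 41*log(w - 4)/16 - 113*log(w - 1)/225 - 5*log(w + 2)/18 + 837*log(w + 4)/400 - 1/(15*w - 15) + C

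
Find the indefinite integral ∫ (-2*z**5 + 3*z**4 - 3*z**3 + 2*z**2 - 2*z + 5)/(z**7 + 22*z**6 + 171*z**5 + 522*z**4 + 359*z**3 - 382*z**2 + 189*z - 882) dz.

Factor the denominator: (z - 1)*(z + 3)*(z + 6)*(z + 7)**2*(z**2 + 1).
Partial-fraction decomposition: (62*z - 409)/(92500*(z**2 + 1)) - 8170353/(320000*(z + 7)) - 41963/(1600*(z + 7)**2) + 20177/(777*(z + 6)) - 839/(1920*(z + 3)) + 3/(3584*(z - 1)).
Integrate each term; A/(z−a) gives A·log|z−a|; the (Bz+D)/(z²+p²) term gives a log and an atan.

3*log(z - 1)/3584 - 839*log(z + 3)/1920 + 20177*log(z + 6)/777 - 8170353*log(z + 7)/320000 + 31*log(z**2 + 1)/92500 - 409*atan(z)/92500 + 41963/(1600*z + 11200) + C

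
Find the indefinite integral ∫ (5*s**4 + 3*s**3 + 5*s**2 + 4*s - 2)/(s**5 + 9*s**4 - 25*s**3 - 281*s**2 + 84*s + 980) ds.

3643*log(s - 5)/3024 - 65*log(s - 2)/486 + 33*log(s + 2)/350 + 372739*log(s + 7)/97200 + 11191/(540*s + 3780) + C

Factor the denominator: (s - 5)*(s - 2)*(s + 2)*(s + 7)**2.
Partial-fraction decomposition: 372739/(97200*(s + 7)) - 11191/(540*(s + 7)**2) + 33/(350*(s + 2)) - 65/(486*(s - 2)) + 3643/(3024*(s - 5)).
Integrate each term; A/(s−a) gives A·log|s−a|; A/(s−a)² gives −A/(s−a).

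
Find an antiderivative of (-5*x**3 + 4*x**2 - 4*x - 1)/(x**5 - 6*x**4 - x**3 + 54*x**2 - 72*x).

log(x)/72 - 39*log(x - 4)/8 + 56*log(x - 3)/9 - 33*log(x - 2)/20 + 13*log(x + 3)/45 + C

Factor the denominator: x*(x - 4)*(x - 3)*(x - 2)*(x + 3).
Partial-fraction decomposition: 13/(45*(x + 3)) - 33/(20*(x - 2)) + 56/(9*(x - 3)) - 39/(8*(x - 4)) + 1/(72*x).
Integrate each term: A/(x−a) contributes A·log|x−a|.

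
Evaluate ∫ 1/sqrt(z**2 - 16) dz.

Substitute z = 4·sec(θ), so dz = 4·sec(θ)*tan(θ) dθ and the radical becomes sqrt(z**2 - 16) = 4·tan(θ) by the Pythagorean identity.
Integrate the resulting trig expression in θ, then back-substitute sec(θ) = z/4, tan(θ) = sqrt(z**2 - 16)/4 (absorbing any constant into C).

log(z + sqrt(z**2 - 16)) + C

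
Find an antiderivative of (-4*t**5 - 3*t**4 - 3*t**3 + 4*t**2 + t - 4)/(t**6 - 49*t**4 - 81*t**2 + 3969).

Factor the denominator: (t - 7)*(t - 3)*(t + 3)*(t + 7)*(t**2 + 9).
Partial-fraction decomposition: -(296*t + 283)/(1044*(t**2 + 9)) - 61239/(32480*(t + 7)) + 839/(4320*(t + 3)) + 1261/(4320*(t - 3)) - 75261/(32480*(t - 7)).
Integrate each term; A/(t−a) gives A·log|t−a|; the (Bt+D)/(t²+p²) term gives a log and an atan.

-75261*log(t - 7)/32480 + 1261*log(t - 3)/4320 + 839*log(t + 3)/4320 - 61239*log(t + 7)/32480 - 37*log(t**2 + 9)/261 - 283*atan(t/3)/3132 + C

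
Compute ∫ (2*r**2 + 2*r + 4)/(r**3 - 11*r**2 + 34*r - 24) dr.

Factor the denominator: (r - 6)*(r - 4)*(r - 1).
Partial-fraction decomposition: 8/(15*(r - 1)) - 22/(3*(r - 4)) + 44/(5*(r - 6)).
Integrate each term: A/(r−a) contributes A·log|r−a|.

44*log(r - 6)/5 - 22*log(r - 4)/3 + 8*log(r - 1)/15 + C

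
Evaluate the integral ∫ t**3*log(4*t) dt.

t**4*(log(t) + 2*log(2))/4 - t**4/16 + C

Use integration by parts with u = log(4*t), dv = t**3 dt.
Then du = 1/t dt and v = t**4/4.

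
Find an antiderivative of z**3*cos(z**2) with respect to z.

z**2*sin(z**2)/2 + cos(z**2)/2 + C

Let u = z², du = 2z dz; rewrite as (1/2)∫ u^1·cos(1u) du.
Now integrate by parts 1 time.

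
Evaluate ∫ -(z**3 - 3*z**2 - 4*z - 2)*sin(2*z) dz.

Use integration by parts with u = z**3 - 3*z**2 - 4*z - 2, dv = -sin(2*z) dz, so v = cos(2*z)/2.
Apply parts 3 times (tabular method): alternate signs, differentiate u down to 0, integrate dv up.

z**3*cos(2*z)/2 - 3*z**2*sin(2*z)/4 - 3*z**2*cos(2*z)/2 + 3*z*sin(2*z)/2 - 11*z*cos(2*z)/4 + 11*sin(2*z)/8 - cos(2*z)/4 + C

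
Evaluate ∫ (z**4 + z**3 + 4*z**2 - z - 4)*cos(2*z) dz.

Use integration by parts with u = z**4 + z**3 + 4*z**2 - z - 4, dv = cos(2*z) dz, so v = sin(2*z)/2.
Apply parts 4 times (tabular method): alternate signs, differentiate u down to 0, integrate dv up.

z**4*sin(2*z)/2 + z**3*sin(2*z)/2 + z**3*cos(2*z) + z**2*sin(2*z)/2 + 3*z**2*cos(2*z)/4 - 5*z*sin(2*z)/4 + z*cos(2*z)/2 - 9*sin(2*z)/4 - 5*cos(2*z)/8 + C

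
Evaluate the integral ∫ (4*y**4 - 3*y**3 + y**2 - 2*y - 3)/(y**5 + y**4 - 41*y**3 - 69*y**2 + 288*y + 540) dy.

Factor the denominator: (y - 6)*(y - 3)*(y + 2)*(y + 3)*(y + 5).
Partial-fraction decomposition: 969/(176*(y + 5)) - 139/(36*(y + 3)) + 31/(40*(y + 2)) - 27/(80*(y - 3)) + 1519/(792*(y - 6)).
Integrate each term: A/(y−a) contributes A·log|y−a|.

1519*log(y - 6)/792 - 27*log(y - 3)/80 + 31*log(y + 2)/40 - 139*log(y + 3)/36 + 969*log(y + 5)/176 + C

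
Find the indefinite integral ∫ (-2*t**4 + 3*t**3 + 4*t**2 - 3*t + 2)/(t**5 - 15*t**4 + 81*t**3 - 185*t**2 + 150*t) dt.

Factor the denominator: t*(t - 5)**2*(t - 3)*(t - 2).
Partial-fraction decomposition: -2/(9*(t - 2)) - 13/(3*(t - 3)) + 572/(225*(t - 5)) - 394/(15*(t - 5)**2) + 1/(75*t).
Integrate each term; A/(t−a) gives A·log|t−a|; A/(t−a)² gives −A/(t−a).

log(t)/75 + 572*log(t - 5)/225 - 13*log(t - 3)/3 - 2*log(t - 2)/9 + 394/(15*t - 75) + C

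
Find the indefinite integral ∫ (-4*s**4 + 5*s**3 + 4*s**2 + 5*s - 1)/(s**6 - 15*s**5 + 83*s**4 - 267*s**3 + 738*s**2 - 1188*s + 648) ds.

Factor the denominator: (s - 6)**2*(s - 2)*(s - 1)*(s**2 + 9).
Partial-fraction decomposition: (7201*s + 61371)/(87750*(s**2 + 9)) - 9/(250*(s - 1)) + 1/(208*(s - 2)) - 2747/(54000*(s - 6)) - 3931/(900*(s - 6)**2).
Integrate each term; A/(s−a) gives A·log|s−a|; the (Bs+D)/(s²+p²) term gives a log and an atan.

-2747*log(s - 6)/54000 + log(s - 2)/208 - 9*log(s - 1)/250 + 7201*log(s**2 + 9)/175500 + 2273*atan(s/3)/9750 + 3931/(900*s - 5400) + C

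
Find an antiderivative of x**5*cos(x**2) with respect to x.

x**4*sin(x**2)/2 + x**2*cos(x**2) - sin(x**2) + C

Let u = x², du = 2x dx; rewrite as (1/2)∫ u^2·cos(1u) du.
Now integrate by parts 2 times.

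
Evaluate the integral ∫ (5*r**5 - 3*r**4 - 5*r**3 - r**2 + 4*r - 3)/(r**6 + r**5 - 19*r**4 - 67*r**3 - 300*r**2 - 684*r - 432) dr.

11299*log(r - 6)/8400 + 11*log(r + 1)/210 - 183*log(r + 2)/208 + 5603*log(r + 4)/1500 + 7283*log(r**2 + 9)/19500 - 3073*atan(r/3)/3250 + C

Factor the denominator: (r - 6)*(r + 1)*(r + 2)*(r + 4)*(r**2 + 9).
Partial-fraction decomposition: (7283*r - 27657)/(9750*(r**2 + 9)) + 5603/(1500*(r + 4)) - 183/(208*(r + 2)) + 11/(210*(r + 1)) + 11299/(8400*(r - 6)).
Integrate each term; A/(r−a) gives A·log|r−a|; the (Br+D)/(r²+p²) term gives a log and an atan.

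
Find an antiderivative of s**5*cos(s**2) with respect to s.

s**4*sin(s**2)/2 + s**2*cos(s**2) - sin(s**2) + C

Let u = s², du = 2s ds; rewrite as (1/2)∫ u^2·cos(1u) du.
Now integrate by parts 2 times.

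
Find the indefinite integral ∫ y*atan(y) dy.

Use integration by parts with u = arctan(y), dv = y dy.
Then du = 1/(y**2 + 1) dy.

y**2*atan(y)/2 - y/2 + atan(y)/2 + C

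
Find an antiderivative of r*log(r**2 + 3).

Let u = r**2 + 3, so du = (2*r) dr.
The integral becomes (1/2)·∫ log(u) du; integrate by parts with u′=log(u), dv′=du.

r**2*log(r**2 + 3)/2 - r**2/2 + 3*log(r**2 + 3)/2 + C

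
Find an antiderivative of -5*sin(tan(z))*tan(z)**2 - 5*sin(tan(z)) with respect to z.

5*cos(tan(z)) + C

Let u = tan(z), so du = (tan(z)**2 + 1) dz.
Rewriting, the integral becomes -5·∫ sin(u) du = -5·-cos(u).
Substituting back, u = tan(z).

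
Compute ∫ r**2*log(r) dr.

r**3*log(r)/3 - r**3/9 + C

Use integration by parts with u = log(r), dv = r**2 dr.
Then du = 1/r dr and v = r**3/3.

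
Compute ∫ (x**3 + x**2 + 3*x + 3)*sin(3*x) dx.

Use integration by parts with u = x**3 + x**2 + 3*x + 3, dv = sin(3*x) dx, so v = -cos(3*x)/3.
Apply parts 3 times (tabular method): alternate signs, differentiate u down to 0, integrate dv up.

-x**3*cos(3*x)/3 + x**2*sin(3*x)/3 - x**2*cos(3*x)/3 + 2*x*sin(3*x)/9 - 7*x*cos(3*x)/9 + 7*sin(3*x)/27 - 25*cos(3*x)/27 + C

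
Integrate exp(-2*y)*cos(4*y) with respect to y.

Let I denote the integral. Integrate by parts with u = cos(4*y), dv = exp(-2*y) dy, so v = -exp(-2*y)/2: I = -exp(-2*y)*cos(4*y)/2 − 2·∫ exp(-2*y)*sin(4*y) dy.
Apply parts again with u = sin(4*y), dv = exp(-2*y) dy: ∫ exp(-2*y)*sin(4*y) dy = -exp(-2*y)*sin(4*y)/2 + 2·I. Substituting back brings back I: I = exp(-2*y)*sin(4*y) - exp(-2*y)*cos(4*y)/2 − 4·I.
Solving for I: (1 + 4)·I equals the remaining terms, so I = (1/5)·(exp(-2*y)*sin(4*y) - exp(-2*y)*cos(4*y)/2).

exp(-2*y)*sin(4*y)/5 - exp(-2*y)*cos(4*y)/10 + C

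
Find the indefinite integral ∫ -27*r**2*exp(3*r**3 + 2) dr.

-3*exp(3*r**3 + 2) + C

Let u = 3*r**3 + 2, so du = (9*r**2) dr.
Rewriting, the integral becomes -3·∫ e^u du = -3·e^u.
Substituting back, u = 3*r**3 + 2.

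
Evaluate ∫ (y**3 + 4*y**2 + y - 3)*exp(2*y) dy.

Use integration by parts with u = y**3 + 4*y**2 + y - 3, dv = exp(2*y) dy, so v = exp(2*y)/2.
Apply parts 3 times (tabular method): alternate signs, differentiate u down to 0, integrate dv up.

(4*y**3 + 10*y**2 - 6*y - 9)*exp(2*y)/8 + C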